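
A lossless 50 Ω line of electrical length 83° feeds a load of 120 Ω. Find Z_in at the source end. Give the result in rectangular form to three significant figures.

tan(βl) = tan(83°) = 8.14
Z_in = Z_0·(Z_L + jZ_0·tanβl)/(Z_0 + jZ_L·tanβl)
     = 50·(120 + j407)/(50 + j977)

Z_in ≈ 21.1 − j5.06 Ω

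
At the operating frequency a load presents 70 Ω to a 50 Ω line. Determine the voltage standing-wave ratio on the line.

VSWR ≈ 1.4

Γ = (70 − 50)/(70 + 50) = 0.167
VSWR = (1 + 0.167)/(1 − 0.167)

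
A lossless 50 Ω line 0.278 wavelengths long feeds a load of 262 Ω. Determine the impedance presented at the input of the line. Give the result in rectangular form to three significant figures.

βl = 2π × 0.278 = 100°
tan(βl) = tan(100°) = -5.63
Z_in = Z_0·(Z_L + jZ_0·tanβl)/(Z_0 + jZ_L·tanβl)
     = 50·(262 − j281)/(50 − j1470)

Z_in ≈ 9.83 + j8.55 Ω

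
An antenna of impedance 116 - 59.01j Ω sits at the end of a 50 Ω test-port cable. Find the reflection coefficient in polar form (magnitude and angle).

Γ = (Z_L − Z_0)/(Z_L + Z_0) = (66 − j59.01)/(166 − j59.01)
|Γ| = 88.5/176 = 0.503

Γ ≈ 0.503 ∠ -22.2°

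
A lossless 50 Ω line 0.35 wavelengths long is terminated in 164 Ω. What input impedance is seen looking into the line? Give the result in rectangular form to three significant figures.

Z_in ≈ 22.2 + j31.4 Ω

βl = 2π × 0.35 = 126°
tan(βl) = tan(126°) = -1.38
Z_in = Z_0·(Z_L + jZ_0·tanβl)/(Z_0 + jZ_L·tanβl)
     = 50·(164 − j68.8)/(50 − j226)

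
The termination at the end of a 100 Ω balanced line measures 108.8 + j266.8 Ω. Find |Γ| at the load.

|Γ| ≈ 0.788

Γ = (Z_L − Z_0)/(Z_L + Z_0) = (8.8 + j266.8)/(208.8 + j266.8)
|Γ| = 267/339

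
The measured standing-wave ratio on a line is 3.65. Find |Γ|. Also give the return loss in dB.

|Γ| ≈ 0.57; return loss ≈ 4.88 dB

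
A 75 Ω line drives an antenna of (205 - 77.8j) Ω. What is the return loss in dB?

Γ = (130 − j77.8)/(280 − j77.8), |Γ| = 0.521
RL = −20·log₁₀|Γ| = −20·log₁₀(0.521)

RL ≈ 5.66 dB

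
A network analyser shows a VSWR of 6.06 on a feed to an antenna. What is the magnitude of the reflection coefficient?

|Γ| ≈ 0.717

|Γ| = (S − 1)/(S + 1) = (6.06 − 1)/(6.06 + 1) = 5.06/7.06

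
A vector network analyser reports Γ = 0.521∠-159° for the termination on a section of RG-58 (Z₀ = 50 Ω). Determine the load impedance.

Z_L ≈ 16.2 − j8.32 Ω

Z_L = Z_0·(1 + Γ)/(1 − Γ) = 50·(0.514 − j0.187)/(1.49 + j0.187)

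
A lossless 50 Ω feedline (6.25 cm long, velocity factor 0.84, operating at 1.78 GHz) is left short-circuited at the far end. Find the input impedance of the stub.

λ = v/f = 0.84·c / 1.78 GHz = 0.142 m
βl = 2π·l/λ = 2π × 0.441 = 159°
tan(βl) = -0.385
For a short-circuited stub, Z_in = jZ_0·tan(βl)

Z_in ≈ −j19.3 Ω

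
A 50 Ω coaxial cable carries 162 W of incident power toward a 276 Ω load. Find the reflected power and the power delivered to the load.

P_reflected ≈ 77.9 W; P_delivered ≈ 84.1 W

Γ = (276 − 50)/(276 + 50) = 0.693
|Γ|² = 0.481
P_refl = |Γ|²·P_inc = 77.9 W, P_del = (1 − |Γ|²)·P_inc = 84.1 W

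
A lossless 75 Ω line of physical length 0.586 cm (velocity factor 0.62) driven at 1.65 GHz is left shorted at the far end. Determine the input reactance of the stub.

λ = v/f = 0.62·c / 1.65 GHz = 0.113 m
βl = 2π·l/λ = 2π × 0.052 = 18.7°
tan(βl) = 0.339
For a shorted stub, Z_in = jZ_0·tan(βl)

X_in ≈ 25.4 Ω (inductive)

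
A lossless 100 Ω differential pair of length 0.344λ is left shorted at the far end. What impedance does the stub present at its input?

βl = 2π × 0.344 = 124°
tan(βl) = -1.49
For a shorted stub, Z_in = jZ_0·tan(βl)

Z_in ≈ −j149 Ω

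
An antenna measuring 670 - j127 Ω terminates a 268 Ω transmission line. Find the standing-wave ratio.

VSWR ≈ 2.61

Γ = (Z_L − Z_0)/(Z_L + Z_0) = (402 − j127)/(938 − j127)
|Γ| = 422/947 = 0.445
VSWR = (1 + |Γ|)/(1 − |Γ|) = 1.45/0.555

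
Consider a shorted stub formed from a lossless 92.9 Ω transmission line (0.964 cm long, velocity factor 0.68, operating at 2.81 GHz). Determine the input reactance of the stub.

X_in ≈ 102 Ω (inductive)

λ = v/f = 0.68·c / 2.81 GHz = 0.0726 m
βl = 2π·l/λ = 2π × 0.133 = 47.8°
tan(βl) = 1.1
For a shorted stub, Z_in = jZ_0·tan(βl)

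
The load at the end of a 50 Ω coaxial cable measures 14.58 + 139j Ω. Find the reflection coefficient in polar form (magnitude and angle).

Γ = (Z_L − Z_0)/(Z_L + Z_0) = (-35.42 + j139)/(64.58 + j139)
|Γ| = 143/153 = 0.936

Γ ≈ 0.936 ∠ 39.2°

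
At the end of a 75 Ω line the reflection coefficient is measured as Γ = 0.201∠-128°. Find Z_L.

Z_L = Z_0·(1 + Γ)/(1 − Γ) = 75·(0.876 − j0.158)/(1.12 + j0.158)

Z_L ≈ 55.9 − j18.4 Ω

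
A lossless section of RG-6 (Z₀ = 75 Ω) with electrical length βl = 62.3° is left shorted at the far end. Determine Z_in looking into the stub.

tan(βl) = 1.9
For a shorted stub, Z_in = jZ_0·tan(βl)

Z_in ≈ +j143 Ω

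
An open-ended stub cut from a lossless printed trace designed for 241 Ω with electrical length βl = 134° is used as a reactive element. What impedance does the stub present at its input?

tan(βl) = -1.04
For an open-ended stub, Z_in = −jZ_0·cot(βl) = −jZ_0/tan(βl)

Z_in ≈ +j233 Ω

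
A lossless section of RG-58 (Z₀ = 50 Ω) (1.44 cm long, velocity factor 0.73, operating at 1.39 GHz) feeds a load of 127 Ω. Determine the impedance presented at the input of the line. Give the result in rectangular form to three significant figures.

Z_in ≈ 48.7 − j47.7 Ω

λ = v/f = 0.73·c / 1.39 GHz = 0.158 m
βl = 2π·l/λ = 2π × 0.0914 = 32.9°
tan(βl) = tan(32.9°) = 0.647
Z_in = Z_0·(Z_L + jZ_0·tanβl)/(Z_0 + jZ_L·tanβl)
     = 50·(127 + j32.4)/(50 + j82.2)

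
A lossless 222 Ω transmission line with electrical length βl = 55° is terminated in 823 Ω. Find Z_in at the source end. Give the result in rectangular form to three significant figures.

Z_in ≈ 86.2 − j139 Ω

tan(βl) = tan(55°) = 1.43
Z_in = Z_0·(Z_L + jZ_0·tanβl)/(Z_0 + jZ_L·tanβl)
     = 222·(823 + j317)/(222 + j1180)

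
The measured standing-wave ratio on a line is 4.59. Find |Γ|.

|Γ| = (S − 1)/(S + 1) = (4.59 − 1)/(4.59 + 1) = 3.59/5.59

|Γ| ≈ 0.642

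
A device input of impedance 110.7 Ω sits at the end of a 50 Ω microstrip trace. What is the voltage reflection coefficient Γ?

Γ = 0.378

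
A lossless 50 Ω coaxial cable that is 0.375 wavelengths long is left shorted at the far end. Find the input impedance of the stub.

Z_in ≈ −j50 Ω

βl = 2π × 0.375 = 135°
tan(βl) = -1
For a shorted stub, Z_in = jZ_0·tan(βl)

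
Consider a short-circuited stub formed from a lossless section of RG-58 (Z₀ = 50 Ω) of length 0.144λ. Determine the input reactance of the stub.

βl = 2π × 0.144 = 51.8°
tan(βl) = 1.27
For a short-circuited stub, Z_in = jZ_0·tan(βl)

X_in ≈ 63.6 Ω (inductive)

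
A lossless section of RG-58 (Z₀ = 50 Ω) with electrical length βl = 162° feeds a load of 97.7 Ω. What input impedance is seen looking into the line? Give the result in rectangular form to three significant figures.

Z_in ≈ 77 + j32.6 Ω

tan(βl) = tan(162°) = -0.325
Z_in = Z_0·(Z_L + jZ_0·tanβl)/(Z_0 + jZ_L·tanβl)
     = 50·(97.7 − j16.2)/(50 − j31.7)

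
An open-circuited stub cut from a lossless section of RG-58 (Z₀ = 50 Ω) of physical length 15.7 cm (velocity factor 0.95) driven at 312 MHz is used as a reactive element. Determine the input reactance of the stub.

λ = v/f = 0.95·c / 312 MHz = 0.913 m
βl = 2π·l/λ = 2π × 0.172 = 61.9°
tan(βl) = 1.87
For an open-circuited stub, Z_in = −jZ_0·cot(βl) = −jZ_0/tan(βl)

X_in ≈ -26.7 Ω (capacitive)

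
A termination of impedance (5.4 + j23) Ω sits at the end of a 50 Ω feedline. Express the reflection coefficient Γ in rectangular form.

Γ ≈ -0.54 + j0.639

Γ = (Z_L − Z_0)/(Z_L + Z_0) = (-44.6 + j23)/(55.4 + j23)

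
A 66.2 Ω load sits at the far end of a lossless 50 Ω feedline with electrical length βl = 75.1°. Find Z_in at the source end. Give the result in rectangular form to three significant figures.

tan(βl) = tan(75.1°) = 3.76
Z_in = Z_0·(Z_L + jZ_0·tanβl)/(Z_0 + jZ_L·tanβl)
     = 50·(66.2 + j188)/(50 + j249)

Z_in ≈ 38.9 − j5.49 Ω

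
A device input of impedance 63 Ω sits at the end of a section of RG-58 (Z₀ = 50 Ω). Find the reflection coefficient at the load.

Γ = 0.115

Γ = (Z_L − Z_0)/(Z_L + Z_0) = (63 − 50)/(63 + 50) = 13/113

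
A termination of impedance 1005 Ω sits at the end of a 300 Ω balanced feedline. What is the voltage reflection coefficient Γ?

Γ = (Z_L − Z_0)/(Z_L + Z_0) = (1005 − 300)/(1005 + 300) = 705/1305

Γ = 0.54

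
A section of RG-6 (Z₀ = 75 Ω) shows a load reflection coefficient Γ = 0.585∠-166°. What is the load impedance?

Z_L = Z_0·(1 + Γ)/(1 − Γ) = 75·(0.432 − j0.142)/(1.57 + j0.142)

Z_L ≈ 19.9 − j8.57 Ω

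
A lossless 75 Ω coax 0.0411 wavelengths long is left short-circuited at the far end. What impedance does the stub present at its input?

Z_in ≈ +j19.8 Ω

βl = 2π × 0.0411 = 14.8°
tan(βl) = 0.264
For a short-circuited stub, Z_in = jZ_0·tan(βl)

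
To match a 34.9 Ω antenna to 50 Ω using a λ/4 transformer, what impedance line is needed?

Z_qwt = √(Z_0·R_L) = √(50 × 34.9) = √1745

Z_qwt ≈ 41.8 Ω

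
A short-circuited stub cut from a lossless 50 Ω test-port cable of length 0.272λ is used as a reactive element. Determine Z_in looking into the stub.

Z_in ≈ −j359 Ω

βl = 2π × 0.272 = 97.9°
tan(βl) = -7.19
For a short-circuited stub, Z_in = jZ_0·tan(βl)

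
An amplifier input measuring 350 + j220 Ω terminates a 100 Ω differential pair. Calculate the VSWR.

Γ = (Z_L − Z_0)/(Z_L + Z_0) = (250 + j220)/(450 + j220)
|Γ| = 333/501 = 0.665
VSWR = (1 + |Γ|)/(1 − |Γ|) = 1.66/0.335

VSWR ≈ 4.97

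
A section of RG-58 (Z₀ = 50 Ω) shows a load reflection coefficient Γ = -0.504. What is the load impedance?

Z_L ≈ 16.5 Ω

Z_L = Z_0·(1 + Γ)/(1 − Γ) = 50·(0.496)/(1.5)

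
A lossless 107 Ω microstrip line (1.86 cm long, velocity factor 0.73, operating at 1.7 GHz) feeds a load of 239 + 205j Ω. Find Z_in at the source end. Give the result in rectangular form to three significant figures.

λ = v/f = 0.73·c / 1.7 GHz = 0.129 m
βl = 2π·l/λ = 2π × 0.144 = 52°
tan(βl) = tan(52°) = 1.28
Z_in = Z_0·(Z_L + jZ_0·tanβl)/(Z_0 + jZ_L·tanβl)
     = 107·(239 + j342)/(-155 + j306)

Z_in ≈ 61.4 − j115 Ω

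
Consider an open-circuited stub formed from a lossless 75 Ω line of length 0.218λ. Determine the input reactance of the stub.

X_in ≈ -15.3 Ω (capacitive)

βl = 2π × 0.218 = 78.5°
tan(βl) = 4.91
For an open-circuited stub, Z_in = −jZ_0·cot(βl) = −jZ_0/tan(βl)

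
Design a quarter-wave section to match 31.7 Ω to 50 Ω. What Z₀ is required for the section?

Z_qwt = √(Z_0·R_L) = √(50 × 31.7) = √1585

Z_qwt ≈ 39.8 Ω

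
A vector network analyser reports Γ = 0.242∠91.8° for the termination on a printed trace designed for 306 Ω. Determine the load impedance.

Z_L ≈ 268 + j138 Ω

Z_L = Z_0·(1 + Γ)/(1 − Γ) = 306·(0.992 + j0.242)/(1.01 − j0.242)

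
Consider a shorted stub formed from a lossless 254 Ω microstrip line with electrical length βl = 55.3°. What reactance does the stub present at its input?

tan(βl) = 1.44
For a shorted stub, Z_in = jZ_0·tan(βl)

X_in ≈ 367 Ω (inductive)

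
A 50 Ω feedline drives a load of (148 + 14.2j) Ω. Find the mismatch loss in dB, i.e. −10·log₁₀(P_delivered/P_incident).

mismatch loss ≈ 1.24 dB

Γ = (98 + j14.2)/(198 + j14.2), |Γ| = 0.499
|Γ|² = 0.249, so P_del/P_inc = 1 − |Γ|² = 0.751
ML = −10·log₁₀(1 − |Γ|²)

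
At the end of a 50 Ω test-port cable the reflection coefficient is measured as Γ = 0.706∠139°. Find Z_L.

Z_L = Z_0·(1 + Γ)/(1 − Γ) = 50·(0.467 + j0.463)/(1.53 − j0.463)

Z_L ≈ 9.78 + j18.1 Ω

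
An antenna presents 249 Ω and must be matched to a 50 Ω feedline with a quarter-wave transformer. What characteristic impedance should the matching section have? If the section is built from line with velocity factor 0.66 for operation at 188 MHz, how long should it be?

Z_qwt ≈ 112 Ω; length ≈ 26.3 cm

Z_qwt = √(Z_0·R_L) = √(50 × 249) = √12450
λ = 0.66·c/f = 1.05 m, so l = λ/4 = 0.263 m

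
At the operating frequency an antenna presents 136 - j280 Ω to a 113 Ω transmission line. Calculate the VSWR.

VSWR ≈ 6.99

Γ = (Z_L − Z_0)/(Z_L + Z_0) = (23 − j280)/(249 − j280)
|Γ| = 281/375 = 0.75
VSWR = (1 + |Γ|)/(1 − |Γ|) = 1.75/0.25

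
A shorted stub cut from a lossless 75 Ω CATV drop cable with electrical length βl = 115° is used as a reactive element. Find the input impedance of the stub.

tan(βl) = -2.14
For a shorted stub, Z_in = jZ_0·tan(βl)

Z_in ≈ −j161 Ω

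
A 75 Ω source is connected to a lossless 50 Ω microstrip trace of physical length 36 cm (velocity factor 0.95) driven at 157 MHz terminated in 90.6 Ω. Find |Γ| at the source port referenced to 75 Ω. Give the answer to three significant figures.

λ = v/f = 0.95·c / 157 MHz = 1.82 m
βl = 2π·l/λ = 2π × 0.198 = 71.4°
tan(βl) = 2.97
Z_in = Z_0·(Z_L + jZ_0·tanβl)/(Z_0 + jZ_L·tanβl) = 29.7 − j11.3 Ω
Γ_s = (Z_in − Z_s)/(Z_in + Z_s) = (-45.3 − j11.3)/(105 − j11.3), |Γ_s| = 0.443

|Γ| ≈ 0.443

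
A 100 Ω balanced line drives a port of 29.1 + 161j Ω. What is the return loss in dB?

Γ = (-70.9 + j161)/(129.1 + j161), |Γ| = 0.852
RL = −20·log₁₀|Γ| = −20·log₁₀(0.852)

RL ≈ 1.39 dB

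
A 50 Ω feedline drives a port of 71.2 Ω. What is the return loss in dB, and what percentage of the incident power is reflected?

Γ = (71.2 − 50)/(71.2 + 50) = 0.175
RL = −20·log₁₀(0.175) = 15.1 dB
P_refl/P_inc = |Γ|² = 0.0306

RL ≈ 15.1 dB; 3.06% of incident power reflected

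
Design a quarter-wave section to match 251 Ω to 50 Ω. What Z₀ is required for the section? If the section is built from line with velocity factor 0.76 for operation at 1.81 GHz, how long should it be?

Z_qwt ≈ 112 Ω; length ≈ 3.15 cm

Z_qwt = √(Z_0·R_L) = √(50 × 251) = √12550
λ = 0.76·c/f = 0.126 m, so l = λ/4 = 0.0315 m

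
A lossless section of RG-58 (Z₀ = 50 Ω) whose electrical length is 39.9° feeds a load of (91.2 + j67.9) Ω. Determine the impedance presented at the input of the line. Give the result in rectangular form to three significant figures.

tan(βl) = tan(39.9°) = 0.836
Z_in = Z_0·(Z_L + jZ_0·tanβl)/(Z_0 + jZ_L·tanβl)
     = 50·(91.2 + j110)/(-6.77 + j76.3)

Z_in ≈ 66.1 − j65.7 Ω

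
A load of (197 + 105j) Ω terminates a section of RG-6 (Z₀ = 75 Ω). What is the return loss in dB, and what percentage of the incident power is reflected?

RL ≈ 5.16 dB; 30.5% of incident power reflected

Γ = (122 + j105)/(272 + j105), |Γ| = 0.552
RL = −20·log₁₀(0.552) = 5.16 dB
P_refl/P_inc = |Γ|² = 0.305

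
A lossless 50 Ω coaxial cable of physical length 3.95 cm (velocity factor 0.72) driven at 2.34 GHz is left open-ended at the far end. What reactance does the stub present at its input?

λ = v/f = 0.72·c / 2.34 GHz = 0.0923 m
βl = 2π·l/λ = 2π × 0.428 = 154°
tan(βl) = -0.487
For an open-ended stub, Z_in = −jZ_0·cot(βl) = −jZ_0/tan(βl)

X_in ≈ 103 Ω (inductive)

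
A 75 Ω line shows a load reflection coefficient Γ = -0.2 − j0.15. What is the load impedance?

Z_L ≈ 48.1 − j15.4 Ω

Z_L = Z_0·(1 + Γ)/(1 − Γ) = 75·(0.8 − j0.15)/(1.2 + j0.15)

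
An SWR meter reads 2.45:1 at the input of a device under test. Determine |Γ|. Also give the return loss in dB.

|Γ| ≈ 0.42; return loss ≈ 7.53 dB

|Γ| = (S − 1)/(S + 1) = (2.45 − 1)/(2.45 + 1) = 1.45/3.45
RL = −20·log₁₀|Γ| = −20·log₁₀(0.42)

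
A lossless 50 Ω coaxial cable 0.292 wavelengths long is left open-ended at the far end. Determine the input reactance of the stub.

βl = 2π × 0.292 = 105°
tan(βl) = -3.7
For an open-ended stub, Z_in = −jZ_0·cot(βl) = −jZ_0/tan(βl)

X_in ≈ 13.5 Ω (inductive)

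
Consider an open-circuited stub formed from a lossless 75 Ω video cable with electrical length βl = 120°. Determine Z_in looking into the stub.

tan(βl) = -1.73
For an open-circuited stub, Z_in = −jZ_0·cot(βl) = −jZ_0/tan(βl)

Z_in ≈ +j43.3 Ω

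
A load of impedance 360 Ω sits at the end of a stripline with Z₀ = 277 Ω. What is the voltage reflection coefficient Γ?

Γ = 0.13

Γ = (Z_L − Z_0)/(Z_L + Z_0) = (360 − 277)/(360 + 277) = 83/637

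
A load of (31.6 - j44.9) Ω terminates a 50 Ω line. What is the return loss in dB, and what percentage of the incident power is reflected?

Γ = (-18.4 − j44.9)/(81.6 − j44.9), |Γ| = 0.521
RL = −20·log₁₀(0.521) = 5.66 dB
P_refl/P_inc = |Γ|² = 0.271

RL ≈ 5.66 dB; 27.1% of incident power reflected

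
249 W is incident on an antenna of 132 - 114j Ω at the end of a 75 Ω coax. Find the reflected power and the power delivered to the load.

P_reflected ≈ 72.4 W; P_delivered ≈ 177 W

|Γ| = |(57 − j114)/(207 − j114)| = 0.539
|Γ|² = 0.291
P_refl = |Γ|²·P_inc = 72.4 W, P_del = (1 − |Γ|²)·P_inc = 177 W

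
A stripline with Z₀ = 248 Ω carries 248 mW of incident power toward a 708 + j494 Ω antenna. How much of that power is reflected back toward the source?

|Γ| = |(460 + j494)/(956 + j494)| = 0.627
|Γ|² = 0.393
P_refl = |Γ|²·P_inc = 97.6 mW, P_del = (1 − |Γ|²)·P_inc = 150 mW

P_reflected ≈ 97.6 mW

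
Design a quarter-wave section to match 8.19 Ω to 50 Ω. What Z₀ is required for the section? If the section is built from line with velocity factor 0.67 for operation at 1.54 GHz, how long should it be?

Z_qwt = √(Z_0·R_L) = √(50 × 8.19) = √409.5
λ = 0.67·c/f = 0.131 m, so l = λ/4 = 0.0326 m

Z_qwt ≈ 20.2 Ω; length ≈ 3.26 cm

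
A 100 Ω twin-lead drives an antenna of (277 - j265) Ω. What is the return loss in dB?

Γ = (177 − j265)/(377 − j265), |Γ| = 0.692
RL = −20·log₁₀|Γ| = −20·log₁₀(0.692)

RL ≈ 3.2 dB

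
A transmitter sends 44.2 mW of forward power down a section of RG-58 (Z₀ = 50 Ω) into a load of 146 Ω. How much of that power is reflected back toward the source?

Γ = (146 − 50)/(146 + 50) = 0.49
|Γ|² = 0.24
P_refl = |Γ|²·P_inc = 10.6 mW, P_del = (1 − |Γ|²)·P_inc = 33.6 mW

P_reflected ≈ 10.6 mW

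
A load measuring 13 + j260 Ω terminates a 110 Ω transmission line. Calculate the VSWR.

VSWR ≈ 55.8

Γ = (Z_L − Z_0)/(Z_L + Z_0) = (-97 + j260)/(123 + j260)
|Γ| = 278/288 = 0.965
VSWR = (1 + |Γ|)/(1 − |Γ|) = 1.96/0.0352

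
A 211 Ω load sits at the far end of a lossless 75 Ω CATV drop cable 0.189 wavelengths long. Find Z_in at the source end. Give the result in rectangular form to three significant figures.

βl = 2π × 0.189 = 68°
tan(βl) = tan(68°) = 2.48
Z_in = Z_0·(Z_L + jZ_0·tanβl)/(Z_0 + jZ_L·tanβl)
     = 75·(211 + j186)/(75 + j523)

Z_in ≈ 30.4 − j25.9 Ω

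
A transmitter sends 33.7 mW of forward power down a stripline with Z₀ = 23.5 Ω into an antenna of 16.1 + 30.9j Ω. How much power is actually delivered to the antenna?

P_delivered ≈ 20.2 mW

|Γ| = |(-7.4 + j30.9)/(39.6 + j30.9)| = 0.633
|Γ|² = 0.4
P_refl = |Γ|²·P_inc = 13.5 mW, P_del = (1 − |Γ|²)·P_inc = 20.2 mW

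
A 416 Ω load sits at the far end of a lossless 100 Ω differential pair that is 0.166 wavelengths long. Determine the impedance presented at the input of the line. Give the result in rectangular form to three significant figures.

Z_in ≈ 31.6 − j53.9 Ω

βl = 2π × 0.166 = 59.8°
tan(βl) = tan(59.8°) = 1.72
Z_in = Z_0·(Z_L + jZ_0·tanβl)/(Z_0 + jZ_L·tanβl)
     = 100·(416 + j172)/(100 + j714)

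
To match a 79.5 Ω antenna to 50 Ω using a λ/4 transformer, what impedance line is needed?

Z_qwt = √(Z_0·R_L) = √(50 × 79.5) = √3975

Z_qwt ≈ 63 Ω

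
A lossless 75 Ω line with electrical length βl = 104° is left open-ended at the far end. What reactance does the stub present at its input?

X_in ≈ 18.7 Ω (inductive)

tan(βl) = -4.01
For an open-ended stub, Z_in = −jZ_0·cot(βl) = −jZ_0/tan(βl)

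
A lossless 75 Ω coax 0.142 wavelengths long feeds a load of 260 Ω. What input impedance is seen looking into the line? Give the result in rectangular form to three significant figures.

Z_in ≈ 33.9 − j52.6 Ω

βl = 2π × 0.142 = 51.1°
tan(βl) = tan(51.1°) = 1.24
Z_in = Z_0·(Z_L + jZ_0·tanβl)/(Z_0 + jZ_L·tanβl)
     = 75·(260 + j93)/(75 + j322)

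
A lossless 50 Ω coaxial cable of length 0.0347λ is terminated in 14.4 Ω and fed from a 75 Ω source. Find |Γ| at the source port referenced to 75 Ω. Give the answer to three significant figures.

βl = 2π × 0.0347 = 12.5°
tan(βl) = 0.222
Z_in = Z_0·(Z_L + jZ_0·tanβl)/(Z_0 + jZ_L·tanβl) = 15 + j10.1 Ω
Γ_s = (Z_in − Z_s)/(Z_in + Z_s) = (-60 + j10.1)/(90 + j10.1), |Γ_s| = 0.671

|Γ| ≈ 0.671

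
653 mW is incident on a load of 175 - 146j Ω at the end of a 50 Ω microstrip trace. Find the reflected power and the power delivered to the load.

|Γ| = |(125 − j146)/(225 − j146)| = 0.717
|Γ|² = 0.513
P_refl = |Γ|²·P_inc = 335 mW, P_del = (1 − |Γ|²)·P_inc = 318 mW

P_reflected ≈ 335 mW; P_delivered ≈ 318 mW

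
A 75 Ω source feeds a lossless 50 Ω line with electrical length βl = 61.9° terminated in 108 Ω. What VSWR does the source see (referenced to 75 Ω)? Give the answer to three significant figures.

VSWR ≈ 2.89

tan(βl) = 1.87
Z_in = Z_0·(Z_L + jZ_0·tanβl)/(Z_0 + jZ_L·tanβl) = 28 − j19.8 Ω
Γ_s = (Z_in − Z_s)/(Z_in + Z_s) = (-47 − j19.8)/(103 − j19.8), |Γ_s| = 0.486
VSWR = (1 + |Γ_s|)/(1 − |Γ_s|)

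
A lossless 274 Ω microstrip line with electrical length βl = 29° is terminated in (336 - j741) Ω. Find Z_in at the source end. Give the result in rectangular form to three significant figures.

Z_in ≈ 65.5 − j254 Ω

tan(βl) = tan(29°) = 0.554
Z_in = Z_0·(Z_L + jZ_0·tanβl)/(Z_0 + jZ_L·tanβl)
     = 274·(336 − j589)/(685 + j186)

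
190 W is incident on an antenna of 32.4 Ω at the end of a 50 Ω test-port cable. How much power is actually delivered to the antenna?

Γ = (32.4 − 50)/(32.4 + 50) = -0.214
|Γ|² = 0.0456
P_refl = |Γ|²·P_inc = 8.67 W, P_del = (1 − |Γ|²)·P_inc = 181 W

P_delivered ≈ 181 W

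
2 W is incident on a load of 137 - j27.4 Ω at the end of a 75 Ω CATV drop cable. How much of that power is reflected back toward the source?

|Γ| = |(62 − j27.4)/(212 − j27.4)| = 0.317
|Γ|² = 0.101
P_refl = |Γ|²·P_inc = 0.201 W, P_del = (1 − |Γ|²)·P_inc = 1.8 W

P_reflected ≈ 0.201 W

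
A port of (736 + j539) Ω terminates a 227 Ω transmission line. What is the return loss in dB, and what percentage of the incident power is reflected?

RL ≈ 3.46 dB; 45.1% of incident power reflected

Γ = (509 + j539)/(963 + j539), |Γ| = 0.672
RL = −20·log₁₀(0.672) = 3.46 dB
P_refl/P_inc = |Γ|² = 0.451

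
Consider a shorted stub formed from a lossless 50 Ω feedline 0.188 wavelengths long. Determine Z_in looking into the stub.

βl = 2π × 0.188 = 67.7°
tan(βl) = 2.44
For a shorted stub, Z_in = jZ_0·tan(βl)

Z_in ≈ +j122 Ω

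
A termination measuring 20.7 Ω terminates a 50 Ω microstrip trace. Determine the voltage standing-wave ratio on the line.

VSWR ≈ 2.42

Γ = (20.7 − 50)/(20.7 + 50) = -0.414
VSWR = (1 + 0.414)/(1 − 0.414)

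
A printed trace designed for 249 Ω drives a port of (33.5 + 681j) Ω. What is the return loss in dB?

RL ≈ 0.275 dB

Γ = (-215.5 + j681)/(282.5 + j681), |Γ| = 0.969
RL = −20·log₁₀|Γ| = −20·log₁₀(0.969)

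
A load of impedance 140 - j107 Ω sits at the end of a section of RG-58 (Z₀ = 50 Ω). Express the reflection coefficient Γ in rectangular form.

Γ = (Z_L − Z_0)/(Z_L + Z_0) = (90 − j107)/(190 − j107)

Γ ≈ 0.6 − j0.225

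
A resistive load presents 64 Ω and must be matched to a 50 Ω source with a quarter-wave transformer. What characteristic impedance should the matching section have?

Z_qwt ≈ 56.6 Ω

Z_qwt = √(Z_0·R_L) = √(50 × 64) = √3200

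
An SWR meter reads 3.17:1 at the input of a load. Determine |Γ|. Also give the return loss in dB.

|Γ| = (S − 1)/(S + 1) = (3.17 − 1)/(3.17 + 1) = 2.17/4.17
RL = −20·log₁₀|Γ| = −20·log₁₀(0.52)

|Γ| ≈ 0.52; return loss ≈ 5.67 dB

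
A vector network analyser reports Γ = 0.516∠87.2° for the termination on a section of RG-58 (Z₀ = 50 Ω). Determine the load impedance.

Z_L ≈ 30.2 + j42.4 Ω

Z_L = Z_0·(1 + Γ)/(1 − Γ) = 50·(1.03 + j0.515)/(0.975 − j0.515)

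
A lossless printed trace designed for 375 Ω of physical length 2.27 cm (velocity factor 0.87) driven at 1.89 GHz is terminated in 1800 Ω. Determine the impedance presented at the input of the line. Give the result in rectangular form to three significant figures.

Z_in ≈ 104 − j211 Ω

λ = v/f = 0.87·c / 1.89 GHz = 0.138 m
βl = 2π·l/λ = 2π × 0.164 = 59.2°
tan(βl) = tan(59.2°) = 1.68
Z_in = Z_0·(Z_L + jZ_0·tanβl)/(Z_0 + jZ_L·tanβl)
     = 375·(1800 + j628)/(375 + j3020)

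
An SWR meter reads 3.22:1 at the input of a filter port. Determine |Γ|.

|Γ| = (S − 1)/(S + 1) = (3.22 − 1)/(3.22 + 1) = 2.22/4.22

|Γ| ≈ 0.526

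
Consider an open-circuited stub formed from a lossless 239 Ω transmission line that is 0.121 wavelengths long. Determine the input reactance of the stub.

βl = 2π × 0.121 = 43.6°
tan(βl) = 0.951
For an open-circuited stub, Z_in = −jZ_0·cot(βl) = −jZ_0/tan(βl)

X_in ≈ -251 Ω (capacitive)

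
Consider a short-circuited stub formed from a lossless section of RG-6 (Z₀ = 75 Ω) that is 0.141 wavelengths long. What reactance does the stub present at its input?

X_in ≈ 91.8 Ω (inductive)

βl = 2π × 0.141 = 50.8°
tan(βl) = 1.22
For a short-circuited stub, Z_in = jZ_0·tan(βl)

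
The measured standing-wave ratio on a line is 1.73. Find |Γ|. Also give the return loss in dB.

|Γ| = (S − 1)/(S + 1) = (1.73 − 1)/(1.73 + 1) = 0.73/2.73
RL = −20·log₁₀|Γ| = −20·log₁₀(0.267)

|Γ| ≈ 0.267; return loss ≈ 11.5 dB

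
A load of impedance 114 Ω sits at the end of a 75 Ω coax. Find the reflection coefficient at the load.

Γ = 0.206

Γ = (Z_L − Z_0)/(Z_L + Z_0) = (114 − 75)/(114 + 75) = 39/189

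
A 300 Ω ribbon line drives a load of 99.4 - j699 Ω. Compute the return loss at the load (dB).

Γ = (-200.6 − j699)/(399.4 − j699), |Γ| = 0.903
RL = −20·log₁₀|Γ| = −20·log₁₀(0.903)

RL ≈ 0.883 dB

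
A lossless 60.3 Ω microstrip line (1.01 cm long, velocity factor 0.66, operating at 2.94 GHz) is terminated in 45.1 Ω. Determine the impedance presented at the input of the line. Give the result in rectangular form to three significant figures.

Z_in ≈ 63.4 + j17.8 Ω

λ = v/f = 0.66·c / 2.94 GHz = 0.0673 m
βl = 2π·l/λ = 2π × 0.15 = 54°
tan(βl) = tan(54°) = 1.38
Z_in = Z_0·(Z_L + jZ_0·tanβl)/(Z_0 + jZ_L·tanβl)
     = 60.3·(45.1 + j83)/(60.3 + j62)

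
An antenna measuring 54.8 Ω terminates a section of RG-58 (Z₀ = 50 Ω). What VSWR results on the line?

VSWR ≈ 1.1

Γ = (54.8 − 50)/(54.8 + 50) = 0.0458
VSWR = (1 + 0.0458)/(1 − 0.0458)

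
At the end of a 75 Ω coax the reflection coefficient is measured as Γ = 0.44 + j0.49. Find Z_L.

Z_L = Z_0·(1 + Γ)/(1 − Γ) = 75·(1.44 + j0.49)/(0.56 − j0.49)

Z_L ≈ 76.7 + j133 Ω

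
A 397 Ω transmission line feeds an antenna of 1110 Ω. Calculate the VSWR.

VSWR ≈ 2.8

For a purely resistive load, VSWR = R_L/Z_0 or Z_0/R_L (whichever > 1) = 1110/397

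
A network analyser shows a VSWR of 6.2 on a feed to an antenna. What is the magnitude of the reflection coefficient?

|Γ| = (S − 1)/(S + 1) = (6.2 − 1)/(6.2 + 1) = 5.2/7.2

|Γ| ≈ 0.722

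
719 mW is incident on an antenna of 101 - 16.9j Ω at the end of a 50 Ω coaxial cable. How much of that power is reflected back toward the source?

|Γ| = |(51 − j16.9)/(151 − j16.9)| = 0.354
|Γ|² = 0.125
P_refl = |Γ|²·P_inc = 89.9 mW, P_del = (1 − |Γ|²)·P_inc = 629 mW

P_reflected ≈ 89.9 mW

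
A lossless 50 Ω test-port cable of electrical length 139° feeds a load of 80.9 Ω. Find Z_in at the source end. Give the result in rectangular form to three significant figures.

Z_in ≈ 47.7 + j23.6 Ω

tan(βl) = tan(139°) = -0.869
Z_in = Z_0·(Z_L + jZ_0·tanβl)/(Z_0 + jZ_L·tanβl)
     = 50·(80.9 − j43.5)/(50 − j70.3)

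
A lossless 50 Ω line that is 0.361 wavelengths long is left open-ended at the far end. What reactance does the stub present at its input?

X_in ≈ 41.9 Ω (inductive)

βl = 2π × 0.361 = 130°
tan(βl) = -1.19
For an open-ended stub, Z_in = −jZ_0·cot(βl) = −jZ_0/tan(βl)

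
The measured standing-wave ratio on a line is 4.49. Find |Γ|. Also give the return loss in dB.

|Γ| ≈ 0.636; return loss ≈ 3.93 dB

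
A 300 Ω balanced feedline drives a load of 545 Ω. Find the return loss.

Γ = (545 − 300)/(545 + 300) = 0.29
RL = −20·log₁₀|Γ| = −20·log₁₀(0.29)

RL ≈ 10.8 dB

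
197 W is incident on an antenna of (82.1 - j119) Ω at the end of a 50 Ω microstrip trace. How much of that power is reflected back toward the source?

P_reflected ≈ 94.7 W

|Γ| = |(32.1 − j119)/(132.1 − j119)| = 0.693
|Γ|² = 0.481
P_refl = |Γ|²·P_inc = 94.7 W, P_del = (1 − |Γ|²)·P_inc = 102 W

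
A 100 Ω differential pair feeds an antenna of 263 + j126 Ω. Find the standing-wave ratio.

VSWR ≈ 3.31

Γ = (Z_L − Z_0)/(Z_L + Z_0) = (163 + j126)/(363 + j126)
|Γ| = 206/384 = 0.536
VSWR = (1 + |Γ|)/(1 − |Γ|) = 1.54/0.464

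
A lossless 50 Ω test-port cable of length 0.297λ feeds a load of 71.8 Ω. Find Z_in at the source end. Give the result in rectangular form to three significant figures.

Z_in ≈ 36.4 + j7.5 Ω

βl = 2π × 0.297 = 107°
tan(βl) = tan(107°) = -3.29
Z_in = Z_0·(Z_L + jZ_0·tanβl)/(Z_0 + jZ_L·tanβl)
     = 50·(71.8 − j164)/(50 − j236)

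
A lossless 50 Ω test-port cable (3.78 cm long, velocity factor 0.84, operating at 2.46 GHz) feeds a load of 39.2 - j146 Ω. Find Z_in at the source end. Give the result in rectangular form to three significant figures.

λ = v/f = 0.84·c / 2.46 GHz = 0.102 m
βl = 2π·l/λ = 2π × 0.369 = 133°
tan(βl) = tan(133°) = -1.08
Z_in = Z_0·(Z_L + jZ_0·tanβl)/(Z_0 + jZ_L·tanβl)
     = 50·(39.2 − j200)/(-107 − j42.3)

Z_in ≈ 15.9 + j86.8 Ω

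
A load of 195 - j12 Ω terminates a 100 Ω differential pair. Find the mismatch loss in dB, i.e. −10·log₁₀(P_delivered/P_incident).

Γ = (95 − j12)/(295 − j12), |Γ| = 0.324
|Γ|² = 0.105, so P_del/P_inc = 1 − |Γ|² = 0.895
ML = −10·log₁₀(1 − |Γ|²)

mismatch loss ≈ 0.483 dB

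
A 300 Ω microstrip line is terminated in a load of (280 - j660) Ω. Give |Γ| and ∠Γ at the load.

Γ ≈ 0.752 ∠ -43°

Γ = (Z_L − Z_0)/(Z_L + Z_0) = (-20 − j660)/(580 − j660)
|Γ| = 660/879 = 0.752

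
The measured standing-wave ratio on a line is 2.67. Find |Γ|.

|Γ| = (S − 1)/(S + 1) = (2.67 − 1)/(2.67 + 1) = 1.67/3.67

|Γ| ≈ 0.455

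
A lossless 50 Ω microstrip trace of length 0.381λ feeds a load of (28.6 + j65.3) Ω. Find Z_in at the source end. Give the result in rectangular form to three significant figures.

Z_in ≈ 10.3 + j11 Ω

βl = 2π × 0.381 = 137°
tan(βl) = tan(137°) = -0.927
Z_in = Z_0·(Z_L + jZ_0·tanβl)/(Z_0 + jZ_L·tanβl)
     = 50·(28.6 + j18.9)/(111 − j26.5)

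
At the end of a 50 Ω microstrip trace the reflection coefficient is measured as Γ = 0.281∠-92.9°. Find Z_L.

Z_L ≈ 41.6 − j25.3 Ω

Z_L = Z_0·(1 + Γ)/(1 − Γ) = 50·(0.986 − j0.281)/(1.01 + j0.281)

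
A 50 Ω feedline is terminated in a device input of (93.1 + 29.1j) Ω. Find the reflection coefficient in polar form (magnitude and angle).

Γ ≈ 0.356 ∠ 22.5°

Γ = (Z_L − Z_0)/(Z_L + Z_0) = (43.1 + j29.1)/(143.1 + j29.1)
|Γ| = 52/146 = 0.356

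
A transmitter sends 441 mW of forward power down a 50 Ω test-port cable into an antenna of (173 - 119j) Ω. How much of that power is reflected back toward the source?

|Γ| = |(123 − j119)/(223 − j119)| = 0.677
|Γ|² = 0.458
P_refl = |Γ|²·P_inc = 202 mW, P_del = (1 − |Γ|²)·P_inc = 239 mW

P_reflected ≈ 202 mW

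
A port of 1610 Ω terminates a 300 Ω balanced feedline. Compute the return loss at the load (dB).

Γ = (1610 − 300)/(1610 + 300) = 0.686
RL = −20·log₁₀|Γ| = −20·log₁₀(0.686)

RL ≈ 3.28 dB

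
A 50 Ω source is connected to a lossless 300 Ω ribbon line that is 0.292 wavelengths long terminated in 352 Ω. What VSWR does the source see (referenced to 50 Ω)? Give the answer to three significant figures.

VSWR ≈ 5.25

βl = 2π × 0.292 = 105°
tan(βl) = -3.7
Z_in = Z_0·(Z_L + jZ_0·tanβl)/(Z_0 + jZ_L·tanβl) = 261 + j21.1 Ω
Γ_s = (Z_in − Z_s)/(Z_in + Z_s) = (211 + j21.1)/(311 + j21.1), |Γ_s| = 0.68
VSWR = (1 + |Γ_s|)/(1 − |Γ_s|)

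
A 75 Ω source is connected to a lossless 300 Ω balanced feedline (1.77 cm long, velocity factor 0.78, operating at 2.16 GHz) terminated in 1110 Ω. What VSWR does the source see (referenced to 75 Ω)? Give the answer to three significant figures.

λ = v/f = 0.78·c / 2.16 GHz = 0.108 m
βl = 2π·l/λ = 2π × 0.163 = 58.8°
tan(βl) = 1.65
Z_in = Z_0·(Z_L + jZ_0·tanβl)/(Z_0 + jZ_L·tanβl) = 108 − j164 Ω
Γ_s = (Z_in − Z_s)/(Z_in + Z_s) = (32.9 − j164)/(183 − j164), |Γ_s| = 0.681
VSWR = (1 + |Γ_s|)/(1 − |Γ_s|)

VSWR ≈ 5.26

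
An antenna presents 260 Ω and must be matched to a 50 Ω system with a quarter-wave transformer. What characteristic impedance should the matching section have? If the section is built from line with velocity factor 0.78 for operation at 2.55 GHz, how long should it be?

Z_qwt = √(Z_0·R_L) = √(50 × 260) = √13000
λ = 0.78·c/f = 0.0918 m, so l = λ/4 = 0.0229 m

Z_qwt ≈ 114 Ω; length ≈ 2.29 cm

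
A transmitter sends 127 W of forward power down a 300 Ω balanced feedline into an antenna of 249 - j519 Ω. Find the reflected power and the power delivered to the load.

P_reflected ≈ 60.5 W; P_delivered ≈ 66.5 W

|Γ| = |(-51 − j519)/(549 − j519)| = 0.69
|Γ|² = 0.476
P_refl = |Γ|²·P_inc = 60.5 W, P_del = (1 − |Γ|²)·P_inc = 66.5 W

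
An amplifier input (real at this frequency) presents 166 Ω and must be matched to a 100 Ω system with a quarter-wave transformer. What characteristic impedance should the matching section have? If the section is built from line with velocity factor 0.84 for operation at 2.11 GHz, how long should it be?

Z_qwt ≈ 129 Ω; length ≈ 2.99 cm

Z_qwt = √(Z_0·R_L) = √(100 × 166) = √16600
λ = 0.84·c/f = 0.119 m, so l = λ/4 = 0.0299 m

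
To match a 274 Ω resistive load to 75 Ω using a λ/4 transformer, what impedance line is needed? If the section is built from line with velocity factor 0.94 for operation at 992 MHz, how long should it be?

Z_qwt = √(Z_0·R_L) = √(75 × 274) = √20550
λ = 0.94·c/f = 0.284 m, so l = λ/4 = 0.0711 m

Z_qwt ≈ 143 Ω; length ≈ 7.11 cm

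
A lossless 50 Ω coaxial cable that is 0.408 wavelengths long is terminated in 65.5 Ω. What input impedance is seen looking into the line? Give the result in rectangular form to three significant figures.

Z_in ≈ 54 + j13.5 Ω

βl = 2π × 0.408 = 147°
tan(βl) = tan(147°) = -0.652
Z_in = Z_0·(Z_L + jZ_0·tanβl)/(Z_0 + jZ_L·tanβl)
     = 50·(65.5 − j32.6)/(50 − j42.7)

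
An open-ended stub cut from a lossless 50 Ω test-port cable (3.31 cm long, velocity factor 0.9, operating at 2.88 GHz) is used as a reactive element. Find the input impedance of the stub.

λ = v/f = 0.9·c / 2.88 GHz = 0.0938 m
βl = 2π·l/λ = 2π × 0.353 = 127°
tan(βl) = -1.32
For an open-ended stub, Z_in = −jZ_0·cot(βl) = −jZ_0/tan(βl)

Z_in ≈ +j37.8 Ω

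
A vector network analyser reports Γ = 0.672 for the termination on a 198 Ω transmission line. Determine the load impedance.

Z_L = Z_0·(1 + Γ)/(1 − Γ) = 198·(1.67)/(0.328)

Z_L ≈ 1010 Ω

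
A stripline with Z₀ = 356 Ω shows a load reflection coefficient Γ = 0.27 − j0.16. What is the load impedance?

Z_L = Z_0·(1 + Γ)/(1 − Γ) = 356·(1.27 − j0.16)/(0.73 + j0.16)

Z_L ≈ 575 − j204 Ω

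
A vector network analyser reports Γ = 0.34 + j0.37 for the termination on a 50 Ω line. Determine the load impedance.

Z_L ≈ 65.3 + j64.6 Ω

Z_L = Z_0·(1 + Γ)/(1 − Γ) = 50·(1.34 + j0.37)/(0.66 − j0.37)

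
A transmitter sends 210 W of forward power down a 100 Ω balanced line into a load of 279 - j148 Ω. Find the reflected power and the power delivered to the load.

|Γ| = |(179 − j148)/(379 − j148)| = 0.571
|Γ|² = 0.326
P_refl = |Γ|²·P_inc = 68.4 W, P_del = (1 − |Γ|²)·P_inc = 142 W

P_reflected ≈ 68.4 W; P_delivered ≈ 142 W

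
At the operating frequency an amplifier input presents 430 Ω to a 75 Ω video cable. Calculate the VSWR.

VSWR ≈ 5.73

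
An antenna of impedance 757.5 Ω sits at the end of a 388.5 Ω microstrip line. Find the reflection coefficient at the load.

Γ = (Z_L − Z_0)/(Z_L + Z_0) = (757.5 − 388.5)/(757.5 + 388.5) = 369/1146

Γ = 0.322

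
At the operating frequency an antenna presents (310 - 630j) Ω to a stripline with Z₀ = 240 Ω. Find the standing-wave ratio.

VSWR ≈ 7.26

Γ = (Z_L − Z_0)/(Z_L + Z_0) = (70 − j630)/(550 − j630)
|Γ| = 634/836 = 0.758
VSWR = (1 + |Γ|)/(1 − |Γ|) = 1.76/0.242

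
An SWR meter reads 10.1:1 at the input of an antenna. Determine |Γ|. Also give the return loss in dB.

|Γ| ≈ 0.82; return loss ≈ 1.73 dB

|Γ| = (S − 1)/(S + 1) = (10.1 − 1)/(10.1 + 1) = 9.1/11.1
RL = −20·log₁₀|Γ| = −20·log₁₀(0.82)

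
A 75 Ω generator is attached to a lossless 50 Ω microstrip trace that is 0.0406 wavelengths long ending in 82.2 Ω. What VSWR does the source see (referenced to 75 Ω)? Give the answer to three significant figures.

VSWR ≈ 1.29

βl = 2π × 0.0406 = 14.6°
tan(βl) = 0.261
Z_in = Z_0·(Z_L + jZ_0·tanβl)/(Z_0 + jZ_L·tanβl) = 74.2 − j18.8 Ω
Γ_s = (Z_in − Z_s)/(Z_in + Z_s) = (-0.841 − j18.8)/(149 − j18.8), |Γ_s| = 0.125
VSWR = (1 + |Γ_s|)/(1 − |Γ_s|)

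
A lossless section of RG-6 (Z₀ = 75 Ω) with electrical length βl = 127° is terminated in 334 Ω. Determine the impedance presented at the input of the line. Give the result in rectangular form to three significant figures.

Z_in ≈ 25.7 + j52.2 Ω

tan(βl) = tan(127°) = -1.33
Z_in = Z_0·(Z_L + jZ_0·tanβl)/(Z_0 + jZ_L·tanβl)
     = 75·(334 − j99.5)/(75 − j443)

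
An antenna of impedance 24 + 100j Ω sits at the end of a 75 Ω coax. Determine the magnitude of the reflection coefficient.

|Γ| ≈ 0.798

Γ = (Z_L − Z_0)/(Z_L + Z_0) = (-51 + j100)/(99 + j100)
|Γ| = 112/141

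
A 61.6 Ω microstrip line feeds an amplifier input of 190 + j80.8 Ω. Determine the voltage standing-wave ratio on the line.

VSWR ≈ 3.7

Γ = (Z_L − Z_0)/(Z_L + Z_0) = (128.4 + j80.8)/(251.6 + j80.8)
|Γ| = 152/264 = 0.574
VSWR = (1 + |Γ|)/(1 − |Γ|) = 1.57/0.426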